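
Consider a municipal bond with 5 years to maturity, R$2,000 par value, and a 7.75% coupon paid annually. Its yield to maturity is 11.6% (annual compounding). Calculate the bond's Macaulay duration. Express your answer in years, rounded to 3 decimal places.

Periodic yield y = 0.116. Discount each cash flow and weight by its year:
  t   CF        PV=CF/(1+0.116)^t    t·PV
  1       155.00       138.8889       138.8889
  2       155.00       124.4524       248.9048
  3       155.00       111.5165       334.5495
  4       155.00        99.9252       399.7007
  5     2,155.00     1,244.8766     6,224.3830
  Σ                  1,719.6596     7,346.4269
Price P = Σ PV = 1,719.6596.
Macaulay duration = Σ(t·PV) / P = 7,346.4269 / 1,719.6596 = 4.27202 years.

4.272 years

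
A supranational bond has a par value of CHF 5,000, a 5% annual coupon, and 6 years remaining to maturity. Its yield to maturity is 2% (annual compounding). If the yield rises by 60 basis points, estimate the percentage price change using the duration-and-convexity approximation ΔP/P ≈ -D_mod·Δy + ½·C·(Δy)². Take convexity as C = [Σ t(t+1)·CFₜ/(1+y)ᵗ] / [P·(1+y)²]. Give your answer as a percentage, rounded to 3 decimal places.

-3.106%

With y = 0.02:
  t   CF        PV=CF/(1+0.02)^t    t·PV        t(t+1)·PV
  1       250.00       245.0980       245.0980         490.1961
  2       250.00       240.2922       480.5844       1,441.7532
  3       250.00       235.5806       706.7418       2,826.9670
  4       250.00       230.9614       923.8454       4,619.2271
  5       250.00       226.4327     1,132.1635       6,792.9811
  6     5,250.00     4,661.8498    27,971.0985     195,797.6898
  Σ                  5,840.2146    31,459.5317     211,968.8142
P = 5,840.2146; D_Mac = 5.38671 yrs; D_mod = 5.28109 yrs; C = 34.88533.
Duration effect: -5.28109 × (+0.006) = -0.031687
Convexity effect: 0.5 × 34.88533 × (0.006)² = +0.0006279
ΔP/P ≈ -0.031687 + 0.0006279 = -0.031059 = -3.1059%.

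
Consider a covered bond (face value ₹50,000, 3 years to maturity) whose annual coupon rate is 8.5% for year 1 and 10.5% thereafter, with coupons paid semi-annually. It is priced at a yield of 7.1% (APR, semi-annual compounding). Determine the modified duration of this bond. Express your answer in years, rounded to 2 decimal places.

Periodic yield y = 0.0355. First find Macaulay duration:
  t   CF        PV=CF/(1+0.0355)^t    t·PV
  1     2,125.00     2,052.1487     2,052.1487
  2     2,125.00     1,981.7950     3,963.5900
  3     2,625.00     2,364.1716     7,092.5148
  4     2,625.00     2,283.1208     9,132.4833
  5     2,625.00     2,204.8487    11,024.2435
  6    52,625.00    42,686.5926   256,119.5557
  Σ                 53,572.6775   289,384.5361
P = 53,572.6775; Macaulay duration = 289,384.5361 / 53,572.6775 = 5.40172 half-year periods = 2.70086 years.
Modified duration = D_Mac / (1 + y) = 2.70086 / 1.0355 = 2.60827 years.

2.61 years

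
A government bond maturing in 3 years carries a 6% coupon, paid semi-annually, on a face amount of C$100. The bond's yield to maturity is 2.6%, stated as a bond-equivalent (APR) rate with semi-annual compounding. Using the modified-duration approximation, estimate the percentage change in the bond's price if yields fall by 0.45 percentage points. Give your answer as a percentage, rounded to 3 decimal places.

+1.244%

Periodic yield y = 0.013. Modified duration first:
  t   CF        PV=CF/(1+0.013)^t    t·PV
  1         3.00         2.9615         2.9615
  2         3.00         2.9235         5.8470
  3         3.00         2.8860         8.6579
  4         3.00         2.8489        11.3958
  5         3.00         2.8124        14.0619
  6       103.00        95.3192       571.9154
  Σ                    109.7515       614.8395
P = 109.7515; D_Mac = 5.60210 half-year periods = 2.80105 yrs; D_mod = 2.80105/(1+0.013) = 2.76511 yrs.
ΔP/P ≈ -D_mod · Δy = -2.76511 × (-0.0045) = +0.012443 = +1.2443%.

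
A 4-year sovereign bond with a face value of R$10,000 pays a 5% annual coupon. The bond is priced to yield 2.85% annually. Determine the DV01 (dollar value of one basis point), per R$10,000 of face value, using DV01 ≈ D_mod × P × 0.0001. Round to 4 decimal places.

R$3.9227

Periodic yield y = 0.0285.
  t   CF        PV=CF/(1+0.0285)^t    t·PV
  1       500.00       486.1449       486.1449
  2       500.00       472.6737       945.3473
  3       500.00       459.5758     1,378.7273
  4    10,500.00     9,383.6568    37,534.6272
  Σ                 10,802.0511    40,344.8467
P = 10,802.0511; D_Mac = 3.73492 yrs; D_mod = 3.63143 yrs.
DV01 ≈ 3.63143 × 10,802.0511 × 0.0001 = 3.922688.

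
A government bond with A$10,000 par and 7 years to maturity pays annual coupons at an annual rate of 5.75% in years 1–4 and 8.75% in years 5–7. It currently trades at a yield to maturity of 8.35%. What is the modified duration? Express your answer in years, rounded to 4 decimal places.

Periodic yield y = 0.0835. First find Macaulay duration:
  t   CF        PV=CF/(1+0.0835)^t    t·PV
  1       575.00       530.6876       530.6876
  2       575.00       489.7901       979.5802
  3       575.00       452.0444     1,356.1332
  4       575.00       417.2076     1,668.8303
  5       875.00       585.9539     2,929.7697
  6       875.00       540.7974     3,244.7841
  7    10,875.00     6,203.3582    43,423.5071
  Σ                  9,219.8391    54,133.2922
P = 9,219.8391; Macaulay duration = 54,133.2922 / 9,219.8391 = 5.87139 years.
Modified duration = D_Mac / (1 + y) = 5.87139 / 1.0835 = 5.41891 years.

5.4189 years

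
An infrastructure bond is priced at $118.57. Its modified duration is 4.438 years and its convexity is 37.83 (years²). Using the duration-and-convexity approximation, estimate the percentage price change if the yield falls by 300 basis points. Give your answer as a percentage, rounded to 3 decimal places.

Duration effect: -D_mod·Δy = -4.438 × (-0.03) = +0.133140
Convexity effect: ½·C·(Δy)² = 0.5 × 37.83 × (-0.03)² = +0.0170235
ΔP/P ≈ +0.133140 + 0.0170235 = +0.1501635
= +15.01635%.

+15.016%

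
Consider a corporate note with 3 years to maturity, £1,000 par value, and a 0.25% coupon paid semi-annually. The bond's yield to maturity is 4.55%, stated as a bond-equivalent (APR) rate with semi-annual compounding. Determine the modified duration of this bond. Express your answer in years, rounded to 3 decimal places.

2.923 years

Periodic yield y = 0.02275. First find Macaulay duration:
  t   CF        PV=CF/(1+0.02275)^t    t·PV
  1         1.25         1.2222         1.2222
  2         1.25         1.1950         2.3900
  3         1.25         1.1684         3.5053
  4         1.25         1.1424         4.5697
  5         1.25         1.1170         5.5851
  6     1,001.25       874.8339     5,249.0034
  Σ                    880.6790     5,266.2757
P = 880.6790; Macaulay duration = 5,266.2757 / 880.6790 = 5.97979 half-year periods = 2.98990 years.
Modified duration = D_Mac / (1 + y) = 2.98990 / 1.02275 = 2.92339 years.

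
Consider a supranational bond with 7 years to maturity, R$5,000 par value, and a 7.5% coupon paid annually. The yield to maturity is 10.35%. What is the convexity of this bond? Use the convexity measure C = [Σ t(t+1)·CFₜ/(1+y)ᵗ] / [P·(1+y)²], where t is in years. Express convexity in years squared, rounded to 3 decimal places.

With y = 0.1035:
  t   CF        PV=CF/(1+0.1035)^t    t·PV        t(t+1)·PV
  1       375.00       339.8278       339.8278         679.6556
  2       375.00       307.9545       615.9091       1,847.7272
  3       375.00       279.0707       837.2121       3,348.8485
  4       375.00       252.8960     1,011.5839       5,057.9195
  5       375.00       229.1762     1,145.8812       6,875.2870
  6       375.00       207.6812     1,246.0874       8,722.6116
  7     5,375.00     2,697.5662    18,882.9632     151,063.7054
  Σ                  4,314.1727    24,079.4646     177,595.7548
P = 4,314.1727.
Convexity = Σ t(t+1)·PV / [P·(1+y)²] = 177,595.7548 / (4,314.1727 × 1.217712) = 33.80574.

33.806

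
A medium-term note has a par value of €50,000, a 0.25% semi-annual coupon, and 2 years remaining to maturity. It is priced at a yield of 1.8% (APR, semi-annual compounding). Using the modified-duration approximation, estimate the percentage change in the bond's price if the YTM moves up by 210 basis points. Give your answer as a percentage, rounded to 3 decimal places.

-4.155%

Periodic yield y = 0.009. Modified duration first:
  t   CF        PV=CF/(1+0.009)^t    t·PV
  1        62.50        61.9425        61.9425
  2        62.50        61.3900       122.7800
  3        62.50        60.8424       182.5273
  4    50,062.50    48,300.0820   193,200.3282
  Σ                 48,484.2570   193,567.5780
P = 48,484.2570; D_Mac = 3.99238 half-year periods = 1.99619 yrs; D_mod = 1.99619/(1+0.009) = 1.97838 yrs.
ΔP/P ≈ -D_mod · Δy = -1.97838 × (+0.021) = -0.041546 = -4.1546%.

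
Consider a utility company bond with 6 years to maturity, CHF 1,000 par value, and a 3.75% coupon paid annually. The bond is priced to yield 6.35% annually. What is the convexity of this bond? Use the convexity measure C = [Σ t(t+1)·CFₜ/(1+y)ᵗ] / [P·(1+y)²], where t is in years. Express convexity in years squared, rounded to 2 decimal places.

32.56

With y = 0.0635:
  t   CF        PV=CF/(1+0.0635)^t    t·PV        t(t+1)·PV
  1        37.50        35.2609        35.2609          70.5219
  2        37.50        33.1556        66.3111         198.9333
  3        37.50        31.1759        93.5277         374.1106
  4        37.50        29.3144       117.2577         586.2884
  5        37.50        27.5641       137.8205         826.9230
  6     1,037.50       717.0726     4,302.4357      30,117.0500
  Σ                    873.5435     4,752.6136      32,173.8272
P = 873.5435.
Convexity = Σ t(t+1)·PV / [P·(1+y)²] = 32,173.8272 / (873.5435 × 1.131032) = 32.56441.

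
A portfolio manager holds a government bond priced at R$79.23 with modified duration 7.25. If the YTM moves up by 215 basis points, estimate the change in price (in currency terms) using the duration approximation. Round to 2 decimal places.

Duration approximation: ΔP/P ≈ -D_mod · Δy = -7.25 × (+0.0215) = -0.155875.
ΔP ≈ 79.23 × (-0.155875) = -12.34997625.

-R$12.35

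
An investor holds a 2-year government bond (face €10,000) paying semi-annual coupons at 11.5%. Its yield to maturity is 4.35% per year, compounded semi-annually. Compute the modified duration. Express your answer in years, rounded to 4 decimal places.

1.8140 years

Periodic yield y = 0.02175. First find Macaulay duration:
  t   CF        PV=CF/(1+0.02175)^t    t·PV
  1       575.00       562.7600       562.7600
  2       575.00       550.7805     1,101.5610
  3       575.00       539.0560     1,617.1681
  4    10,575.00     9,702.9053    38,811.6210
  Σ                 11,355.5017    42,093.1100
P = 11,355.5017; Macaulay duration = 42,093.1100 / 11,355.5017 = 3.70685 half-year periods = 1.85342 years.
Modified duration = D_Mac / (1 + y) = 1.85342 / 1.02175 = 1.81397 years.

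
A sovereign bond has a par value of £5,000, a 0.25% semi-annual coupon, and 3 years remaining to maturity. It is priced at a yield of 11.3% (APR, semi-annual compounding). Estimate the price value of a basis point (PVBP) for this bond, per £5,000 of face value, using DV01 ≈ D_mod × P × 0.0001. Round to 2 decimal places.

£1.03

Periodic yield y = 0.0565.
  t   CF        PV=CF/(1+0.0565)^t    t·PV
  1         6.25         5.9158         5.9158
  2         6.25         5.5994        11.1988
  3         6.25         5.2999        15.8998
  4         6.25         5.0165        20.0661
  5         6.25         4.7482        23.7412
  6     5,006.25     3,599.9422    21,599.6531
  Σ                  3,626.5220    21,676.4747
P = 3,626.5220; D_Mac = 5.97721 half-year periods = 2.98860 yrs; D_mod = 2.82878 yrs.
DV01 ≈ 2.82878 × 3,626.5220 × 0.0001 = 1.025863.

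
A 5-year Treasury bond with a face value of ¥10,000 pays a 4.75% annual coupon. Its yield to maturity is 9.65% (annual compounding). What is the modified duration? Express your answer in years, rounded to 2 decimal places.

4.11 years

Periodic yield y = 0.0965. First find Macaulay duration:
  t   CF        PV=CF/(1+0.0965)^t    t·PV
  1       475.00       433.1965       433.1965
  2       475.00       395.0721       790.1442
  3       475.00       360.3029     1,080.9086
  4       475.00       328.5936     1,314.3743
  5    10,475.00     6,608.6211    33,043.1054
  Σ                  8,125.7861    36,661.7290
P = 8,125.7861; Macaulay duration = 36,661.7290 / 8,125.7861 = 4.51178 years.
Modified duration = D_Mac / (1 + y) = 4.51178 / 1.0965 = 4.11471 years.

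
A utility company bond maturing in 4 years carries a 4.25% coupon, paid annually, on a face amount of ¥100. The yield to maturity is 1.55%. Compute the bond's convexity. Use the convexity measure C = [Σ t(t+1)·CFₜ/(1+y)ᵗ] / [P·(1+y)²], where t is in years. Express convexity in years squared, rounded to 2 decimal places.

17.94

With y = 0.0155:
  t   CF        PV=CF/(1+0.0155)^t    t·PV        t(t+1)·PV
  1         4.25         4.1851         4.1851           8.3703
  2         4.25         4.1213         8.2425          24.7275
  3         4.25         4.0583        12.1750          48.7002
  4       104.25        98.0294       392.1176       1,960.5880
  Σ                    110.3941       416.7203       2,042.3860
P = 110.3941.
Convexity = Σ t(t+1)·PV / [P·(1+y)²] = 2,042.3860 / (110.3941 × 1.031240) = 17.94039.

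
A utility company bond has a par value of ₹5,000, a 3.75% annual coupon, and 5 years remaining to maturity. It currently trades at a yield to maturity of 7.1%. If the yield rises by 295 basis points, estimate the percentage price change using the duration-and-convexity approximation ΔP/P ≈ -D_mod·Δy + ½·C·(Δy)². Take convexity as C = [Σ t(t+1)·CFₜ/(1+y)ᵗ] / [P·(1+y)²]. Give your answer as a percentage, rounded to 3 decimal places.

With y = 0.071:
  t   CF        PV=CF/(1+0.071)^t    t·PV        t(t+1)·PV
  1       187.50       175.0700       175.0700         350.1401
  2       187.50       163.4641       326.9282         980.7845
  3       187.50       152.6275       457.8826       1,831.5303
  4       187.50       142.5094       570.0374       2,850.1872
  5     5,187.50     3,681.3809    18,406.9045     110,441.4272
  Σ                  4,315.0519    19,936.8227     116,454.0692
P = 4,315.0519; D_Mac = 4.62030 yrs; D_mod = 4.31400 yrs; C = 23.52825.
Duration effect: -4.31400 × (+0.0295) = -0.127263
Convexity effect: 0.5 × 23.52825 × (0.0295)² = +0.0102377
ΔP/P ≈ -0.127263 + 0.0102377 = -0.117025 = -11.7025%.

-11.703%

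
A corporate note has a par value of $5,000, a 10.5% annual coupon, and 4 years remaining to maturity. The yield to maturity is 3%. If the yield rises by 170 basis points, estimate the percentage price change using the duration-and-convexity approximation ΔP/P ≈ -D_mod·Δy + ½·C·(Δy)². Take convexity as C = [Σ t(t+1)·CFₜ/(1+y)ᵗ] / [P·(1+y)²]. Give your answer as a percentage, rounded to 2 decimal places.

-5.60%

With y = 0.03:
  t   CF        PV=CF/(1+0.03)^t    t·PV        t(t+1)·PV
  1       525.00       509.7087       509.7087       1,019.4175
  2       525.00       494.8629       989.7257       2,969.1771
  3       525.00       480.4494     1,441.3481       5,765.3925
  4     5,525.00     4,908.8909    19,635.5638      98,177.8188
  Σ                  6,393.9119    22,576.3463     107,931.8058
P = 6,393.9119; D_Mac = 3.53091 yrs; D_mod = 3.42807 yrs; C = 15.91140.
Duration effect: -3.42807 × (+0.017) = -0.058277
Convexity effect: 0.5 × 15.91140 × (0.017)² = +0.0022992
ΔP/P ≈ -0.058277 + 0.0022992 = -0.055978 = -5.5978%.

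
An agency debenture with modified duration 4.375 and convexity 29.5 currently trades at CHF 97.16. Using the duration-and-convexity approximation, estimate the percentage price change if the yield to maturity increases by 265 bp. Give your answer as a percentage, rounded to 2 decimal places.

-10.56%

Duration effect: -D_mod·Δy = -4.375 × (+0.0265) = -0.1159375
Convexity effect: ½·C·(Δy)² = 0.5 × 29.5 × (0.0265)² = +0.0103581875
ΔP/P ≈ -0.1159375 + 0.0103581875 = -0.1055793125
= -10.55793125%.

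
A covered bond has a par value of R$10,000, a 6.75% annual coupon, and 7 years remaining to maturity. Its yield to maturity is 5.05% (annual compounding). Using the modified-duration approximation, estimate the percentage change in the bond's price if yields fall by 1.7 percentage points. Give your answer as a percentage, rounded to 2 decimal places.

+9.49%

Periodic yield y = 0.0505. Modified duration first:
  t   CF        PV=CF/(1+0.0505)^t    t·PV
  1       675.00       642.5512       642.5512
  2       675.00       611.6622     1,223.3244
  3       675.00       582.2582     1,746.7746
  4       675.00       554.2677     2,217.0707
  5       675.00       527.6227     2,638.1136
  6       675.00       502.2587     3,013.5520
  7    10,675.00     7,561.2829    52,928.9802
  Σ                 10,981.9035    64,410.3666
P = 10,981.9035; D_Mac = 5.86514 yrs; D_mod = 5.86514/(1+0.0505) = 5.58319 yrs.
ΔP/P ≈ -D_mod · Δy = -5.58319 × (-0.017) = +0.094914 = +9.4914%.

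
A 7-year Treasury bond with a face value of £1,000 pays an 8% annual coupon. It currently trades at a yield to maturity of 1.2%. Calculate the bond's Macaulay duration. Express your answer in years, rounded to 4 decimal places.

5.8805 years

Periodic yield y = 0.012. Discount each cash flow and weight by its year:
  t   CF        PV=CF/(1+0.012)^t    t·PV
  1        80.00        79.0514        79.0514
  2        80.00        78.1140       156.2280
  3        80.00        77.1878       231.5633
  4        80.00        76.2725       305.0900
  5        80.00        75.3681       376.8404
  6        80.00        74.4744       446.8463
  7     1,080.00       993.4824     6,954.3766
  Σ                  1,453.9505     8,549.9960
Price P = Σ PV = 1,453.9505.
Macaulay duration = Σ(t·PV) / P = 8,549.9960 / 1,453.9505 = 5.88053 years.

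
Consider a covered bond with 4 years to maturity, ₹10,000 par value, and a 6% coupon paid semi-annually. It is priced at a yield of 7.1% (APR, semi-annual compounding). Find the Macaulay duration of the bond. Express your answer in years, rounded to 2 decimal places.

Periodic yield y = 0.0355. Discount each cash flow and weight by its period:
  t   CF        PV=CF/(1+0.0355)^t    t·PV
  1       300.00       289.7151       289.7151
  2       300.00       279.7828       559.5656
  3       300.00       270.1910       810.5731
  4       300.00       260.9281     1,043.7124
  5       300.00       251.9827     1,259.9135
  6       300.00       243.3440     1,460.0640
  7       300.00       235.0014     1,645.0101
  8    10,300.00     7,791.7749    62,334.1994
  Σ                  9,622.7201    69,402.7533
Price P = Σ PV = 9,622.7201.
Macaulay duration = Σ(t·PV) / P = 69,402.7533 / 9,622.7201 = 7.21238 half-year periods.
In years: 7.21238 / 2 = 3.60619 years.

3.61 years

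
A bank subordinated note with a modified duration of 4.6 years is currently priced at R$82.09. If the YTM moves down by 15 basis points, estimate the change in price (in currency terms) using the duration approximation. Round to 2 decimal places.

+R$0.57

Duration approximation: ΔP/P ≈ -D_mod · Δy = -4.6 × (-0.0015) = +0.006900.
ΔP ≈ 82.09 × (+0.006900) = +0.566421.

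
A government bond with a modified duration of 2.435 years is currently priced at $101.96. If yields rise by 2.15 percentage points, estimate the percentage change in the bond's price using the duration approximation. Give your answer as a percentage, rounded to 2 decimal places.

Duration approximation: ΔP/P ≈ -D_mod · Δy = -2.435 × (+0.0215) = -0.0523525.
As a percentage: -5.23525%.

-5.24%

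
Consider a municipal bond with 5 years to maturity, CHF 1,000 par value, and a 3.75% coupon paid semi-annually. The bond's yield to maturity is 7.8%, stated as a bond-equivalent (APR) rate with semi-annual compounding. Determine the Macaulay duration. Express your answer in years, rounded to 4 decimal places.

Periodic yield y = 0.039. Discount each cash flow and weight by its period:
  t   CF        PV=CF/(1+0.039)^t    t·PV
  1        18.75        18.0462        18.0462
  2        18.75        17.3688        34.7376
  3        18.75        16.7169        50.1506
  4        18.75        16.0894        64.3575
  5        18.75        15.4854        77.4272
  6        18.75        14.9042        89.4251
  7        18.75        14.3447       100.4131
  8        18.75        13.8063       110.4503
  9        18.75        13.2881       119.5925
  10    1,018.75       694.8837     6,948.8373
  Σ                    834.9337     7,613.4374
Price P = Σ PV = 834.9337.
Macaulay duration = Σ(t·PV) / P = 7,613.4374 / 834.9337 = 9.11861 half-year periods.
In years: 9.11861 / 2 = 4.55931 years.

4.5593 years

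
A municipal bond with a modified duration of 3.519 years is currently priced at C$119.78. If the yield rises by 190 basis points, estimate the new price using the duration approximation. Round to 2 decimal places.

C$111.77

Duration approximation: ΔP/P ≈ -D_mod · Δy = -3.519 × (+0.019) = -0.066861.
New price ≈ 119.78 × (1 - 0.066861) = 111.77138942.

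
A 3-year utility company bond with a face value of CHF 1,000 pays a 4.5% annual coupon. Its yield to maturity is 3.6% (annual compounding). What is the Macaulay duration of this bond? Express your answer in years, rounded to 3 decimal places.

Periodic yield y = 0.036. Discount each cash flow and weight by its year:
  t   CF        PV=CF/(1+0.036)^t    t·PV
  1        45.00        43.4363        43.4363
  2        45.00        41.9269        83.8538
  3     1,045.00       939.8034     2,819.4103
  Σ                  1,025.1666     2,946.7004
Price P = Σ PV = 1,025.1666.
Macaulay duration = Σ(t·PV) / P = 2,946.7004 / 1,025.1666 = 2.87436 years.

2.874 years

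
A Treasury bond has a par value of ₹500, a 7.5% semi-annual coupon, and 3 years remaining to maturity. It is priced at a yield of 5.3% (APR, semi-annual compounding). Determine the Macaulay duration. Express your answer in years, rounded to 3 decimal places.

2.750 years

Periodic yield y = 0.0265. Discount each cash flow and weight by its period:
  t   CF        PV=CF/(1+0.0265)^t    t·PV
  1        18.75        18.2660        18.2660
  2        18.75        17.7944        35.5888
  3        18.75        17.3350        52.0051
  4        18.75        16.8875        67.5500
  5        18.75        16.4515        82.2577
  6       518.75       443.4089     2,660.4533
  Σ                    530.1433     2,916.1208
Price P = Σ PV = 530.1433.
Macaulay duration = Σ(t·PV) / P = 2,916.1208 / 530.1433 = 5.50063 half-year periods.
In years: 5.50063 / 2 = 2.75031 years.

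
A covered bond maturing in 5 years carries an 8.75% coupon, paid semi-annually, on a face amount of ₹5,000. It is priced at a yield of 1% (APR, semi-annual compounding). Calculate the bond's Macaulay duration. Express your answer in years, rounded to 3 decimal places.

Periodic yield y = 0.005. Discount each cash flow and weight by its period:
  t   CF        PV=CF/(1+0.005)^t    t·PV
  1       218.75       217.6617       217.6617
  2       218.75       216.5788       433.1576
  3       218.75       215.5013       646.5039
  4       218.75       214.4291       857.7166
  5       218.75       213.3623     1,066.8117
  6       218.75       212.3008     1,273.8050
  7       218.75       211.2446     1,478.7122
  8       218.75       210.1936     1,681.5491
  9       218.75       209.1479     1,882.3311
  10    5,218.75     4,964.8471    49,648.4707
  Σ                  6,885.2673    59,186.7195
Price P = Σ PV = 6,885.2673.
Macaulay duration = Σ(t·PV) / P = 59,186.7195 / 6,885.2673 = 8.59614 half-year periods.
In years: 8.59614 / 2 = 4.29807 years.

4.298 years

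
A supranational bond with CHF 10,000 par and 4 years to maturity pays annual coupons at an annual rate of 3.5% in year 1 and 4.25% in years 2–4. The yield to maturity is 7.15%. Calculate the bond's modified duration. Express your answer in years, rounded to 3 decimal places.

3.518 years

Periodic yield y = 0.0715. First find Macaulay duration:
  t   CF        PV=CF/(1+0.0715)^t    t·PV
  1       350.00       326.6449       326.6449
  2       425.00       370.1729       740.3457
  3       425.00       345.4716     1,036.4149
  4    10,425.00     7,908.7412    31,634.9646
  Σ                  8,951.0306    33,738.3702
P = 8,951.0306; Macaulay duration = 33,738.3702 / 8,951.0306 = 3.76922 years.
Modified duration = D_Mac / (1 + y) = 3.76922 / 1.0715 = 3.51770 years.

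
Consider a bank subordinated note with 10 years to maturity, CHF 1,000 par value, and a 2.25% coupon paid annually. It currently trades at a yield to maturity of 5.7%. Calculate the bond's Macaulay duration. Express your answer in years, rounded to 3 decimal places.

8.879 years

Periodic yield y = 0.057. Discount each cash flow and weight by its year:
  t   CF        PV=CF/(1+0.057)^t    t·PV
  1        22.50        21.2867        21.2867
  2        22.50        20.1388        40.2775
  3        22.50        19.0527        57.1582
  4        22.50        18.0253        72.1012
  5        22.50        17.0533        85.2663
  6        22.50        16.1336        96.8019
  7        22.50        15.2636       106.8454
  8        22.50        14.4405       115.5241
  9        22.50        13.6618       122.9561
  10    1,022.50       587.3723     5,873.7228
  Σ                    742.4286     6,591.9402
Price P = Σ PV = 742.4286.
Macaulay duration = Σ(t·PV) / P = 6,591.9402 / 742.4286 = 8.87889 years.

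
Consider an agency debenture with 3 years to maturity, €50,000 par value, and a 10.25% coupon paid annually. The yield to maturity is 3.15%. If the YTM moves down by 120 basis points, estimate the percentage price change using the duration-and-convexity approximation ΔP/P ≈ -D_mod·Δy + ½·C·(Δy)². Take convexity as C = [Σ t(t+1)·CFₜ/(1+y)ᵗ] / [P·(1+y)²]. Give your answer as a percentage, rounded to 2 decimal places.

+3.28%

With y = 0.0315:
  t   CF        PV=CF/(1+0.0315)^t    t·PV        t(t+1)·PV
  1     5,125.00     4,968.4925     4,968.4925       9,936.9850
  2     5,125.00     4,816.7644     9,633.5288      28,900.5864
  3    55,125.00    50,227.4240   150,682.2721     602,729.0885
  Σ                 60,012.6809   165,284.2934     641,566.6599
P = 60,012.6809; D_Mac = 2.75416 yrs; D_mod = 2.67005 yrs; C = 10.04755.
Duration effect: -2.67005 × (-0.012) = +0.032041
Convexity effect: 0.5 × 10.04755 × (-0.012)² = +0.0007234
ΔP/P ≈ +0.032041 + 0.0007234 = +0.032764 = +3.2764%.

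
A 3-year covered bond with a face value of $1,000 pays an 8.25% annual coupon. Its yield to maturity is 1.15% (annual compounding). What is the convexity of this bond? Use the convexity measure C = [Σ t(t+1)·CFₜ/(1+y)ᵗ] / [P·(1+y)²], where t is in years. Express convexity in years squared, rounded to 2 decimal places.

With y = 0.0115:
  t   CF        PV=CF/(1+0.0115)^t    t·PV        t(t+1)·PV
  1        82.50        81.5620        81.5620         163.1241
  2        82.50        80.6347       161.2695         483.8084
  3     1,082.50     1,045.9965     3,137.9896      12,551.9584
  Σ                  1,208.1933     3,380.8211      13,198.8909
P = 1,208.1933.
Convexity = Σ t(t+1)·PV / [P·(1+y)²] = 13,198.8909 / (1,208.1933 × 1.023132) = 10.67749.

10.68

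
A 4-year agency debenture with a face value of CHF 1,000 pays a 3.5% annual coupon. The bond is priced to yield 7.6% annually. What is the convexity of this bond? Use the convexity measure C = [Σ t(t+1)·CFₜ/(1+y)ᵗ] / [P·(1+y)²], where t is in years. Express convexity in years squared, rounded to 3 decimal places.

16.040

With y = 0.076:
  t   CF        PV=CF/(1+0.076)^t    t·PV        t(t+1)·PV
  1        35.00        32.5279        32.5279          65.0558
  2        35.00        30.2304        60.4607         181.3822
  3        35.00        28.0951        84.2854         337.1417
  4     1,035.00       772.1315     3,088.5260      15,442.6298
  Σ                    862.9849     3,265.8000      16,026.2095
P = 862.9849.
Convexity = Σ t(t+1)·PV / [P·(1+y)²] = 16,026.2095 / (862.9849 × 1.157776) = 16.03995.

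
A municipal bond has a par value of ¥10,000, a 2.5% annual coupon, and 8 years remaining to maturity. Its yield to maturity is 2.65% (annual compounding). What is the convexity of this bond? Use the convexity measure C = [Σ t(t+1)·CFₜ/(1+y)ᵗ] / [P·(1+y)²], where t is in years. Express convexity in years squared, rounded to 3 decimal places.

60.921

With y = 0.0265:
  t   CF        PV=CF/(1+0.0265)^t    t·PV        t(t+1)·PV
  1       250.00       243.5460       243.5460         487.0921
  2       250.00       237.2587       474.5174       1,423.5521
  3       250.00       231.1336       693.4009       2,773.6036
  4       250.00       225.1667       900.6669       4,503.3343
  5       250.00       219.3538     1,096.7692       6,580.6152
  6       250.00       213.6910     1,282.1462       8,975.0231
  7       250.00       208.1744     1,457.2208      11,657.7667
  8    10,250.00     8,314.8082    66,518.4656     598,666.1905
  Σ                  9,893.1325    72,666.7330     635,067.1775
P = 9,893.1325.
Convexity = Σ t(t+1)·PV / [P·(1+y)²] = 635,067.1775 / (9,893.1325 × 1.053702) = 60.92113.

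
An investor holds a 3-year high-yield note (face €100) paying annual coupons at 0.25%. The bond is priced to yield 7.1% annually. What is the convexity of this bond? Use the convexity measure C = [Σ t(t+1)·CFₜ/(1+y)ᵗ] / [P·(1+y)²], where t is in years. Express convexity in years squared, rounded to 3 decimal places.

With y = 0.071:
  t   CF        PV=CF/(1+0.071)^t    t·PV        t(t+1)·PV
  1         0.25         0.2334         0.2334           0.4669
  2         0.25         0.2180         0.4359           1.3077
  3       100.25        81.6048       244.8145         979.2582
  Σ                     82.0562       245.4839         981.0328
P = 82.0562.
Convexity = Σ t(t+1)·PV / [P·(1+y)²] = 981.0328 / (82.0562 × 1.147041) = 10.42301.

10.423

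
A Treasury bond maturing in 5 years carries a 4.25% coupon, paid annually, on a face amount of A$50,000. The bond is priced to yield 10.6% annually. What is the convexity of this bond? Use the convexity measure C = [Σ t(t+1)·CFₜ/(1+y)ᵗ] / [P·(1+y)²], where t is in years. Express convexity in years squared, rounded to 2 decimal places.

With y = 0.106:
  t   CF        PV=CF/(1+0.106)^t    t·PV        t(t+1)·PV
  1     2,125.00     1,921.3382     1,921.3382       3,842.6763
  2     2,125.00     1,737.1954     3,474.3909      10,423.1726
  3     2,125.00     1,570.7011     4,712.1034      18,848.4134
  4     2,125.00     1,420.1638     5,680.6550      28,403.2752
  5    52,125.00    31,497.0901   157,485.4506     944,912.7038
  Σ                 38,146.4886   173,273.9381   1,006,430.2414
P = 38,146.4886.
Convexity = Σ t(t+1)·PV / [P·(1+y)²] = 1,006,430.2414 / (38,146.4886 × 1.223236) = 21.56845.

21.57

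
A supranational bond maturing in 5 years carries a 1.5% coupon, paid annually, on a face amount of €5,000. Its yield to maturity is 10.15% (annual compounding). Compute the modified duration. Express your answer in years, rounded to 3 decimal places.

4.372 years

Periodic yield y = 0.1015. First find Macaulay duration:
  t   CF        PV=CF/(1+0.1015)^t    t·PV
  1        75.00        68.0890        68.0890
  2        75.00        61.8148       123.6295
  3        75.00        56.1187       168.3562
  4        75.00        50.9475       203.7902
  5     5,075.00     3,129.7780    15,648.8902
  Σ                  3,366.7480    16,212.7551
P = 3,366.7480; Macaulay duration = 16,212.7551 / 3,366.7480 = 4.81555 years.
Modified duration = D_Mac / (1 + y) = 4.81555 / 1.1015 = 4.37181 years.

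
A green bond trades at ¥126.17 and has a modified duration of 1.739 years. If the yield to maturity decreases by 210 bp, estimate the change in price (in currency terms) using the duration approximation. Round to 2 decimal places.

+¥4.61

Duration approximation: ΔP/P ≈ -D_mod · Δy = -1.739 × (-0.021) = +0.036519.
ΔP ≈ 126.17 × (+0.036519) = +4.60760223.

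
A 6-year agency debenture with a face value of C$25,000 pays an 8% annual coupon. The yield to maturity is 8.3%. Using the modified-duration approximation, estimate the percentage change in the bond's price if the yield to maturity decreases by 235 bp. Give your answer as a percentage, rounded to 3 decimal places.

Periodic yield y = 0.083. Modified duration first:
  t   CF        PV=CF/(1+0.083)^t    t·PV
  1     2,000.00     1,846.7221     1,846.7221
  2     2,000.00     1,705.1912     3,410.3824
  3     2,000.00     1,574.5071     4,723.5213
  4     2,000.00     1,453.8385     5,815.3540
  5     2,000.00     1,342.4178     6,712.0892
  6    27,000.00    16,733.7403   100,402.4417
  Σ                 24,656.4170   122,910.5107
P = 24,656.4170; D_Mac = 4.98493 yrs; D_mod = 4.98493/(1+0.083) = 4.60289 yrs.
ΔP/P ≈ -D_mod · Δy = -4.60289 × (-0.0235) = +0.108168 = +10.8168%.

+10.817%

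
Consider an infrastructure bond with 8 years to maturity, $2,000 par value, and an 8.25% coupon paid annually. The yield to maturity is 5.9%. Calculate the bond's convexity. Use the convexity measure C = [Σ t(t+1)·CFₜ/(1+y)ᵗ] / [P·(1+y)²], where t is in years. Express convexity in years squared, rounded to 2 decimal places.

With y = 0.059:
  t   CF        PV=CF/(1+0.059)^t    t·PV        t(t+1)·PV
  1       165.00       155.8074       155.8074         311.6147
  2       165.00       147.1269       294.2538         882.7613
  3       165.00       138.9300       416.7900       1,667.1601
  4       165.00       131.1898       524.7592       2,623.7962
  5       165.00       123.8808       619.4042       3,716.4252
  6       165.00       116.9791       701.8745       4,913.1212
  7       165.00       110.4618       773.2328       6,185.8623
  8     2,165.00     1,368.6431    10,949.1450      98,542.3049
  Σ                  2,293.0189    14,435.2668     118,843.0459
P = 2,293.0189.
Convexity = Σ t(t+1)·PV / [P·(1+y)²] = 118,843.0459 / (2,293.0189 × 1.121481) = 46.21407.

46.21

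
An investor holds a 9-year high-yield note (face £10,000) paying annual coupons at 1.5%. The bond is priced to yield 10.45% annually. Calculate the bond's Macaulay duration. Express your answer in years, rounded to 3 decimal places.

Periodic yield y = 0.1045. Discount each cash flow and weight by its year:
  t   CF        PV=CF/(1+0.1045)^t    t·PV
  1       150.00       135.8081       135.8081
  2       150.00       122.9589       245.9177
  3       150.00       111.3254       333.9761
  4       150.00       100.7925       403.1701
  5       150.00        91.2563       456.2813
  6       150.00        82.6222       495.7334
  7       150.00        74.8051       523.6357
  8       150.00        67.7276       541.8206
  9    10,150.00     4,149.2974    37,343.6763
  Σ                  4,936.5933    40,480.0193
Price P = Σ PV = 4,936.5933.
Macaulay duration = Σ(t·PV) / P = 40,480.0193 / 4,936.5933 = 8.19999 years.

8.200 years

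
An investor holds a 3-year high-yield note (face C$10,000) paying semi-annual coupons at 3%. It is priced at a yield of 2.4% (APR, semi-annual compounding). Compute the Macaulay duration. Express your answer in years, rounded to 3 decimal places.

Periodic yield y = 0.012. Discount each cash flow and weight by its period:
  t   CF        PV=CF/(1+0.012)^t    t·PV
  1       150.00       148.2213       148.2213
  2       150.00       146.4638       292.9276
  3       150.00       144.7271       434.1812
  4       150.00       143.0109       572.0437
  5       150.00       141.3151       706.5757
  6    10,150.00     9,448.9373    56,693.6238
  Σ                 10,172.6755    58,847.5733
Price P = Σ PV = 10,172.6755.
Macaulay duration = Σ(t·PV) / P = 58,847.5733 / 10,172.6755 = 5.78487 half-year periods.
In years: 5.78487 / 2 = 2.89243 years.

2.892 years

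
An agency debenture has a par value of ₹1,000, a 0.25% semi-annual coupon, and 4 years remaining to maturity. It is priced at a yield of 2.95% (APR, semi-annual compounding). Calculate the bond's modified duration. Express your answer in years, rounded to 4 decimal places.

3.9235 years

Periodic yield y = 0.01475. First find Macaulay duration:
  t   CF        PV=CF/(1+0.01475)^t    t·PV
  1         1.25         1.2318         1.2318
  2         1.25         1.2139         2.4279
  3         1.25         1.1963         3.5888
  4         1.25         1.1789         4.7156
  5         1.25         1.1618         5.8088
  6         1.25         1.1449         6.8692
  7         1.25         1.1282         7.8976
  8     1,001.25       890.5741     7,124.5926
  Σ                    898.8299     7,157.1323
P = 898.8299; Macaulay duration = 7,157.1323 / 898.8299 = 7.96272 half-year periods = 3.98136 years.
Modified duration = D_Mac / (1 + y) = 3.98136 / 1.01475 = 3.92349 years.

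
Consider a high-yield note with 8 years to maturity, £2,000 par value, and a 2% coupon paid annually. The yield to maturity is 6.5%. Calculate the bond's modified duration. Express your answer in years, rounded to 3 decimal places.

Periodic yield y = 0.065. First find Macaulay duration:
  t   CF        PV=CF/(1+0.065)^t    t·PV
  1        40.00        37.5587        37.5587
  2        40.00        35.2664        70.5327
  3        40.00        33.1140        99.3419
  4        40.00        31.0929       124.3717
  5        40.00        29.1952       145.9762
  6        40.00        27.4134       164.4802
  7        40.00        25.7402       180.1817
  8     2,040.00     1,232.6316     9,861.0530
  Σ                  1,452.0124    10,683.4961
P = 1,452.0124; Macaulay duration = 10,683.4961 / 1,452.0124 = 7.35772 years.
Modified duration = D_Mac / (1 + y) = 7.35772 / 1.065 = 6.90865 years.

6.909 years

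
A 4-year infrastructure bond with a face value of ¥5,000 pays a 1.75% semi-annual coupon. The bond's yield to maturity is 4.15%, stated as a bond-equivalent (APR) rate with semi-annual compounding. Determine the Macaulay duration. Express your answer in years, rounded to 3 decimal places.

3.874 years

Periodic yield y = 0.02075. Discount each cash flow and weight by its period:
  t   CF        PV=CF/(1+0.02075)^t    t·PV
  1        43.75        42.8606        42.8606
  2        43.75        41.9894        83.9787
  3        43.75        41.1358       123.4074
  4        43.75        40.2996       161.1983
  5        43.75        39.4804       197.4018
  6        43.75        38.6778       232.0668
  7        43.75        37.8915       265.2408
  8     5,043.75     4,279.5533    34,236.4267
  Σ                  4,561.8884    35,342.5812
Price P = Σ PV = 4,561.8884.
Macaulay duration = Σ(t·PV) / P = 35,342.5812 / 4,561.8884 = 7.74736 half-year periods.
In years: 7.74736 / 2 = 3.87368 years.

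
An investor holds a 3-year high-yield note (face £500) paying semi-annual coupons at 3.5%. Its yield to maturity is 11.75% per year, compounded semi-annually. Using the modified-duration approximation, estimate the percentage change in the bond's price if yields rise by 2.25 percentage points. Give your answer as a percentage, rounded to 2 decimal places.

Periodic yield y = 0.05875. Modified duration first:
  t   CF        PV=CF/(1+0.05875)^t    t·PV
  1         8.75         8.2645         8.2645
  2         8.75         7.8059        15.6117
  3         8.75         7.3727        22.1182
  4         8.75         6.9636        27.8544
  5         8.75         6.5772        32.8860
  6       508.75       361.1968     2,167.1807
  Σ                    398.1806     2,273.9155
P = 398.1806; D_Mac = 5.71076 half-year periods = 2.85538 yrs; D_mod = 2.85538/(1+0.05875) = 2.69694 yrs.
ΔP/P ≈ -D_mod · Δy = -2.69694 × (+0.0225) = -0.060681 = -6.0681%.

-6.07%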